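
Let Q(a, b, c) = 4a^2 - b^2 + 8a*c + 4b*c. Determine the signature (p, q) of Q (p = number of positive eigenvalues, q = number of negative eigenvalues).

Write A = [[4, 0, 4], [0, -1, 2], [4, 2, 0]].
Congruent diagonalization of A (simultaneous row and column reduction) yields pivots 4, -1, 0.
Counting signs: 1 positive, 1 negative, 1 zero.

(1, 1)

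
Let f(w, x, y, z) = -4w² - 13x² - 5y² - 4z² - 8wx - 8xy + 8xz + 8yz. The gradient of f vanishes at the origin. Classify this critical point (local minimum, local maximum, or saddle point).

The Hessian at the origin is H = [[-8, -8, 0, 0], [-8, -26, -8, 8], [0, -8, -10, 8], [0, 8, 8, -8]].
Applying the same elementary operations to the rows and columns of H produces a congruent diagonal matrix with entries -8, -18, -58/9, -40/29.
Counting signs: 4 negative.
H is negative definite, so the origin is a strict local maximum.

local maximum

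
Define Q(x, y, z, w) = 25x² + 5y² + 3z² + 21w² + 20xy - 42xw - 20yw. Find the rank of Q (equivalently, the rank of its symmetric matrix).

4

The associated matrix is A = [[25, 10, 0, -21], [10, 5, 0, -10], [0, 0, 3, 0], [-21, -10, 0, 21]].
Applying the same elementary operations to the rows and columns of A produces a congruent diagonal matrix with entries 25, 1, 3, 4/5.
So there are 4 positive pivots.
The rank is the number of nonzero pivots: 4.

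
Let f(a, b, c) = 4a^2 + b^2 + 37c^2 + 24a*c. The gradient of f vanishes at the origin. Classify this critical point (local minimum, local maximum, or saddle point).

The Hessian at the origin is H = [[8, 0, 24], [0, 2, 0], [24, 0, 74]].
Congruent diagonalization of H (simultaneous row and column reduction) yields pivots 8, 2, 2.
Counting signs: 3 positive.
H is positive definite, so the origin is a strict local minimum.

local minimum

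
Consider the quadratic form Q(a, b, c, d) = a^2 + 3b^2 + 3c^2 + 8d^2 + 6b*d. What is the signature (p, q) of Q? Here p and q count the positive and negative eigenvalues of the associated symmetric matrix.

Write A = [[1, 0, 0, 0], [0, 3, 0, 3], [0, 0, 3, 0], [0, 3, 0, 8]].
An LDLᵀ factorisation of A has diagonal entries 1, 3, 3, 5.
So there are 4 positive pivots.

(4, 0)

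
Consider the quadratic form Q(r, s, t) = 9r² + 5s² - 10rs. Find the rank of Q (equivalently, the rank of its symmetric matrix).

Write A = [[9, -5, 0], [-5, 5, 0], [0, 0, 0]].
Symmetric row and column elimination reduces A to a congruent diagonal form with pivots 9, 20/9, 0.
Counting signs: 2 positive, 1 zero.
The rank is the number of nonzero pivots: 2.

2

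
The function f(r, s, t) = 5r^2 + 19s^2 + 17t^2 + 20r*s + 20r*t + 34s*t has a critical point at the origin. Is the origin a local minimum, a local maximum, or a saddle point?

The Hessian at the origin is H = [[10, 20, 20], [20, 38, 34], [20, 34, 34]].
Symmetric row and column elimination reduces H to a congruent diagonal form with pivots 10, -2, 12.
That gives 2 positive, 1 negative pivots.
H is indefinite, so the origin is a saddle point.

saddle point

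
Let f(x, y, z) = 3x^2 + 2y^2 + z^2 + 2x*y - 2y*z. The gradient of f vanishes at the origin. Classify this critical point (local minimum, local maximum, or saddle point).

The Hessian at the origin is H = [[6, 2, 0], [2, 4, -2], [0, -2, 2]].
Row-reducing H symmetrically gives the diagonal entries 6, 10/3, 4/5.
So there are 3 positive pivots.
H is positive definite, so the origin is a strict local minimum.

local minimum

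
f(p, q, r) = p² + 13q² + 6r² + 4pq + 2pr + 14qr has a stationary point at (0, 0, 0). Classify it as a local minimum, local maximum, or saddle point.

local minimum

The Hessian at the origin is H = [[2, 4, 2], [4, 26, 14], [2, 14, 12]].
Symmetric row and column elimination reduces H to a congruent diagonal form with pivots 2, 18, 40/9.
So there are 3 positive pivots.
H is positive definite, so the origin is a strict local minimum.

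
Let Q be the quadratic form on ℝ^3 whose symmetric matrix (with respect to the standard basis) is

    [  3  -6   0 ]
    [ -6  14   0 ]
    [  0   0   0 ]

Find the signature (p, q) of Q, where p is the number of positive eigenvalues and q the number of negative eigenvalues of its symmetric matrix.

(2, 0)

Applying the same elementary operations to the rows and columns of A produces a congruent diagonal matrix with entries 3, 2, 0.
So there are 2 positive, 1 zero pivots.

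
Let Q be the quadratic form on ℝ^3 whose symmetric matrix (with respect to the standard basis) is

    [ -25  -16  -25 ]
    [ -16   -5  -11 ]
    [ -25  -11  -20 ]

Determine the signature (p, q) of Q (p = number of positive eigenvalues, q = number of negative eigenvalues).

(2, 1)

An LDLᵀ factorisation of A has diagonal entries -25, 131/25, 30/131.
Counting signs: 2 positive, 1 negative.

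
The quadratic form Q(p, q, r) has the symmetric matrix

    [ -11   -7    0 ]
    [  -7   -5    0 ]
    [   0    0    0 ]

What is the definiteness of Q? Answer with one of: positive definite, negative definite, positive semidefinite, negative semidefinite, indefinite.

negative semidefinite

Congruent diagonalization of A (simultaneous row and column reduction) yields pivots -11, -6/11, 0.
Counting signs: 2 negative, 1 zero.
Hence Q is negative semidefinite.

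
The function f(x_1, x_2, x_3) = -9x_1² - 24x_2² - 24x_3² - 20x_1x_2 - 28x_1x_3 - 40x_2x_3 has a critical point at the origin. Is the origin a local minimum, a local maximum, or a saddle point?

local maximum

The Hessian at the origin is H = [[-18, -20, -28], [-20, -48, -40], [-28, -40, -48]].
An LDLᵀ factorisation of H has diagonal entries -18, -232/9, -40/29.
So there are 3 negative pivots.
H is negative definite, so the origin is a strict local maximum.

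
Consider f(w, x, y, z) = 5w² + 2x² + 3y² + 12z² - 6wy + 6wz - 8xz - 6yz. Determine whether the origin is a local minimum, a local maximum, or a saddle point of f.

The Hessian at the origin is H = [[10, 0, -6, 6], [0, 4, 0, -8], [-6, 0, 6, -6], [6, -8, -6, 24]].
An LDLᵀ factorisation of H has diagonal entries 10, 4, 12/5, 2.
Counting signs: 4 positive.
H is positive definite, so the origin is a strict local minimum.

local minimum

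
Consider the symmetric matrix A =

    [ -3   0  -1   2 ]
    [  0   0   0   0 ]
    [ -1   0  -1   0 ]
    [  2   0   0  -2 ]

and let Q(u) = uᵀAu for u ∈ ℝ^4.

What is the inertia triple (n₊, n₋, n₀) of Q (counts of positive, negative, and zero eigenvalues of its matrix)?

(0, 2, 2)

Congruent diagonalization of A (simultaneous row and column reduction) yields pivots -3, 0, -2/3, 0.
That gives 2 negative, 2 zero pivots.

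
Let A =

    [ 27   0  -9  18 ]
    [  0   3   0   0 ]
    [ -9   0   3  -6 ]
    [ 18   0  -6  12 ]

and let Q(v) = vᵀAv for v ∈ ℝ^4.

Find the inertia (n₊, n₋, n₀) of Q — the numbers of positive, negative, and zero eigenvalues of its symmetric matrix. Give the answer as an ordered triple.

Symmetric row and column elimination reduces A to a congruent diagonal form with pivots 27, 3, 0, 0.
That gives 2 positive, 2 zero pivots.

(2, 0, 2)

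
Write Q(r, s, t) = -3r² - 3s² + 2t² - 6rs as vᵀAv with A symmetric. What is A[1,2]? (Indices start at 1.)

The coefficient of r·s in Q is -6. For a symmetric A this equals A[1,2] + A[2,1] = 2·A[1,2].
So A[1,2] = -6/2 = -3.

-3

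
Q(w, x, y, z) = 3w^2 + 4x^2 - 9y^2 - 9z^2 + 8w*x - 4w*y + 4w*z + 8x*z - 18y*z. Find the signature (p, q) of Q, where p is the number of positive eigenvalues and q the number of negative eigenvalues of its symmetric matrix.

The symmetric matrix is A = [[3, 4, -2, 2], [4, 4, 0, 4], [-2, 0, -9, -9], [2, 4, -9, -9]].
Row-reducing A symmetrically gives the diagonal entries 3, -4/3, -5, -4.
So there are 1 positive, 3 negative pivots.

(1, 3)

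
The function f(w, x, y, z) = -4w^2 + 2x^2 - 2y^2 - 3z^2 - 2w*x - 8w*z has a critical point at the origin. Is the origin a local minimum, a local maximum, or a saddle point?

The Hessian at the origin is H = [[-8, -2, 0, -8], [-2, 4, 0, 0], [0, 0, -4, 0], [-8, 0, 0, -6]].
Congruent diagonalization of H (simultaneous row and column reduction) yields pivots -8, 9/2, -4, 10/9.
That gives 2 positive, 2 negative pivots.
H is indefinite, so the origin is a saddle point.

saddle point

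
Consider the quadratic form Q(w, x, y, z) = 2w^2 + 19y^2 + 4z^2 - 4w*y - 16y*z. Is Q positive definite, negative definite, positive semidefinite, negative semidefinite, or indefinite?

positive semidefinite

Write A = [[2, 0, -2, 0], [0, 0, 0, 0], [-2, 0, 19, -8], [0, 0, -8, 4]].
Congruent diagonalization of A (simultaneous row and column reduction) yields pivots 2, 0, 17, 4/17.
That gives 3 positive, 1 zero pivots.
Hence Q is positive semidefinite.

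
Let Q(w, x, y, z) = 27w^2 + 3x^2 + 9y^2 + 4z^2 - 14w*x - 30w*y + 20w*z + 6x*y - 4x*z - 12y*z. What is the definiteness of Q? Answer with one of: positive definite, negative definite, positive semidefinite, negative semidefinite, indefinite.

Write A = [[27, -7, -15, 10], [-7, 3, 3, -2], [-15, 3, 9, -6], [10, -2, -6, 4]].
Row-reducing A symmetrically gives the diagonal entries 27, 32/27, 0, 0.
So there are 2 positive, 2 zero pivots.
Hence Q is positive semidefinite.

positive semidefinite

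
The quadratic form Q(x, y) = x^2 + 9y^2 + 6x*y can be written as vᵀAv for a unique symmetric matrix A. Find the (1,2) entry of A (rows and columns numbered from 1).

3

The coefficient of x·y in Q is 6. For a symmetric A this equals A[1,2] + A[2,1] = 2·A[1,2].
So A[1,2] = 6/2 = 3.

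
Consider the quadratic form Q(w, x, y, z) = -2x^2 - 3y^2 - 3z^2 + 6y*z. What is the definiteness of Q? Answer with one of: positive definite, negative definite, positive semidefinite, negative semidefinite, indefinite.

negative semidefinite

The symmetric matrix is A = [[0, 0, 0, 0], [0, -2, 0, 0], [0, 0, -3, 3], [0, 0, 3, -3]].
Congruent diagonalization of A (simultaneous row and column reduction) yields pivots 0, -2, -3, 0.
So there are 2 negative, 2 zero pivots.
Hence Q is negative semidefinite.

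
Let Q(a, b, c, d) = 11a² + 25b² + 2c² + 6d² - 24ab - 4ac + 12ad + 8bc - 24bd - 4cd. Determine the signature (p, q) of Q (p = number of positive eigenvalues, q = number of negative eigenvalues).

The associated matrix is A = [[11, -12, -2, 6], [-12, 25, 4, -12], [-2, 4, 2, -2], [6, -12, -2, 6]].
An LDLᵀ factorisation of A has diagonal entries 11, 131/11, 178/131, 20/89.
So there are 4 positive pivots.

(4, 0)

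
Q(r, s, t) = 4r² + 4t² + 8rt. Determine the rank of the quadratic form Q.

1

The symmetric matrix is A = [[4, 0, 4], [0, 0, 0], [4, 0, 4]].
Applying the same elementary operations to the rows and columns of A produces a congruent diagonal matrix with entries 4, 0, 0.
Counting signs: 1 positive, 2 zero.
The rank is the number of nonzero pivots: 1.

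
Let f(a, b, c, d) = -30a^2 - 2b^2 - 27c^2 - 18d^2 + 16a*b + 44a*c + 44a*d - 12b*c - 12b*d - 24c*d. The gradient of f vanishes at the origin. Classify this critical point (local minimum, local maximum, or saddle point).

The Hessian at the origin is H = [[-60, 16, 44, 44], [16, -4, -12, -12], [44, -12, -54, -24], [44, -12, -24, -36]].
An LDLᵀ factorisation of H has diagonal entries -60, 4/15, -22, -12/11.
Counting signs: 1 positive, 3 negative.
H is indefinite, so the origin is a saddle point.

saddle point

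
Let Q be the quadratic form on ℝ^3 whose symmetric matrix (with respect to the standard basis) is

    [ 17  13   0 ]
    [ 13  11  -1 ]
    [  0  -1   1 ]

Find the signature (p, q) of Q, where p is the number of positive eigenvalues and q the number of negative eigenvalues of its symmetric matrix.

An LDLᵀ factorisation of A has diagonal entries 17, 18/17, 1/18.
So there are 3 positive pivots.

(3, 0)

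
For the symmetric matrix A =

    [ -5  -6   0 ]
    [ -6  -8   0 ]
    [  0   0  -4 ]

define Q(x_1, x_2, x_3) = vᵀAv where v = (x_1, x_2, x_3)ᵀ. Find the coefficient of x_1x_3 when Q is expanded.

0

The coefficient of x_1x_3 is A[1,3] + A[3,1] = 2·0 = 0.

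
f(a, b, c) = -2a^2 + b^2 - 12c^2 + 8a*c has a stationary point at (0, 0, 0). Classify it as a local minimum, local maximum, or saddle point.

The Hessian at the origin is H = [[-4, 0, 8], [0, 2, 0], [8, 0, -24]].
Row-reducing H symmetrically gives the diagonal entries -4, 2, -8.
So there are 1 positive, 2 negative pivots.
H is indefinite, so the origin is a saddle point.

saddle point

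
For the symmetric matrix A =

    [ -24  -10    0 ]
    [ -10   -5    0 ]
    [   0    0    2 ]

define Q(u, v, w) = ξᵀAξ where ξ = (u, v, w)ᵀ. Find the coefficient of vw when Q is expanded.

The coefficient of vw is A[2,3] + A[3,2] = 2·0 = 0.

0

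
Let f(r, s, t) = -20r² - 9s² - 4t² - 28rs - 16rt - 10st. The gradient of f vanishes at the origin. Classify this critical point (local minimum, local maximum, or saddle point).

saddle point

The Hessian at the origin is H = [[-40, -28, -16], [-28, -18, -10], [-16, -10, -8]].
Applying the same elementary operations to the rows and columns of H produces a congruent diagonal matrix with entries -40, 8/5, -5/2.
That gives 1 positive, 2 negative pivots.
H is indefinite, so the origin is a saddle point.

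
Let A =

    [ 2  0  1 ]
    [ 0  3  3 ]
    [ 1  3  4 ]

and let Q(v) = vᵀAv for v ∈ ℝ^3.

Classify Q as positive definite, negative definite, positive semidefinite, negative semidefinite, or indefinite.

An LDLᵀ factorisation of A has diagonal entries 2, 3, 1/2.
That gives 3 positive pivots.
Hence Q is positive definite.

positive definite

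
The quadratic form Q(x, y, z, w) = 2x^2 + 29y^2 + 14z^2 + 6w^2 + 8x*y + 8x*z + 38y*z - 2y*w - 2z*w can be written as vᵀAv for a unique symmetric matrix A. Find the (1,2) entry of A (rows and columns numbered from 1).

4

The coefficient of x·y in Q is 8. For a symmetric A this equals A[1,2] + A[2,1] = 2·A[1,2].
So A[1,2] = 8/2 = 4.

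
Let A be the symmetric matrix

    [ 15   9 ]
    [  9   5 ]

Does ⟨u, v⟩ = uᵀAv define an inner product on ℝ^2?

Congruent diagonalization of A (simultaneous row and column reduction) yields pivots 15, -2/5.
Counting signs: 1 positive, 1 negative.
Hence Q is indefinite.
⟨·,·⟩ is an inner product exactly when A is positive definite.

no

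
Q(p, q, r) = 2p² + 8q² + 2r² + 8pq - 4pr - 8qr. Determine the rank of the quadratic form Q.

The symmetric matrix is A = [[2, 4, -2], [4, 8, -4], [-2, -4, 2]].
Symmetric row and column elimination reduces A to a congruent diagonal form with pivots 2, 0, 0.
That gives 1 positive, 2 zero pivots.
The rank is the number of nonzero pivots: 1.

1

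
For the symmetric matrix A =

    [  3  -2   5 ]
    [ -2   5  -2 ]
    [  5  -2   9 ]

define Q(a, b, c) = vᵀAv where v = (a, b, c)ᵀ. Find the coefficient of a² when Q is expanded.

3

The coefficient of a² is the diagonal entry A[1,1] = 3.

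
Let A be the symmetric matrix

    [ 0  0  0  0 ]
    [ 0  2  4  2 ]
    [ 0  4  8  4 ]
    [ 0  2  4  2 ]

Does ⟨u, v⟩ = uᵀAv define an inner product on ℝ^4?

no

Congruent diagonalization of A (simultaneous row and column reduction) yields pivots 0, 2, 0, 0.
That gives 1 positive, 3 zero pivots.
Hence Q is positive semidefinite.
⟨·,·⟩ is an inner product exactly when A is positive definite.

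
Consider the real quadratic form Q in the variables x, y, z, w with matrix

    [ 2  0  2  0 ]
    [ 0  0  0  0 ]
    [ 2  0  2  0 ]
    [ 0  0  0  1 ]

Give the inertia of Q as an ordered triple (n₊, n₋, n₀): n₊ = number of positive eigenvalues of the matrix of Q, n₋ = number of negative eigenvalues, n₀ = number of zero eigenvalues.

Applying the same elementary operations to the rows and columns of A produces a congruent diagonal matrix with entries 2, 0, 0, 1.
Counting signs: 2 positive, 2 zero.

(2, 0, 2)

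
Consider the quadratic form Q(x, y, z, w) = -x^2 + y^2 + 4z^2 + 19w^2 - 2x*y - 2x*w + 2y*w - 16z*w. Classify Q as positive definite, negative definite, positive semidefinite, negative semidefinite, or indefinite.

The symmetric matrix is A = [[-1, -1, 0, -1], [-1, 1, 0, 1], [0, 0, 4, -8], [-1, 1, -8, 19]].
Congruent diagonalization of A (simultaneous row and column reduction) yields pivots -1, 2, 4, 2.
So there are 3 positive, 1 negative pivots.
Hence Q is indefinite.

indefinite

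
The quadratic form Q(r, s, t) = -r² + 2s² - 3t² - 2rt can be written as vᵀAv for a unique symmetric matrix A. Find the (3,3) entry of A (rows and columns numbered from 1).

-3

The coefficient of t² in Q is -3, and that is exactly A[3,3].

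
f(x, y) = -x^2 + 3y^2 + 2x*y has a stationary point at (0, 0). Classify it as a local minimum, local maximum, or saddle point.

saddle point

The Hessian at the origin is H = [[-2, 2], [2, 6]].
det H = -2·6 − (2)² = -16 < 0, so H is indefinite.
Therefore the origin is a saddle point.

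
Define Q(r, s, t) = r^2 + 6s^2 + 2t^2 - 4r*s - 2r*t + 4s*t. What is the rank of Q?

3

The associated matrix is A = [[1, -2, -1], [-2, 6, 2], [-1, 2, 2]].
Congruent diagonalization of A (simultaneous row and column reduction) yields pivots 1, 2, 1.
So there are 3 positive pivots.
The rank is the number of nonzero pivots: 3.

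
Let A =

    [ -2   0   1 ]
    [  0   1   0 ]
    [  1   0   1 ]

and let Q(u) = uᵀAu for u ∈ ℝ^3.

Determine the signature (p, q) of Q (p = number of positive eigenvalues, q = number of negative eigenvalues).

(2, 1)

Congruent diagonalization of A (simultaneous row and column reduction) yields pivots -2, 1, 3/2.
Counting signs: 2 positive, 1 negative.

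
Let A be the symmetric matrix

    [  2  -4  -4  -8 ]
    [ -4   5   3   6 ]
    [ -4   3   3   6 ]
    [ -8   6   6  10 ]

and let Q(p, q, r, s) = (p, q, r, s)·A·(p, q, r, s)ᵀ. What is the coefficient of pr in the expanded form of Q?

-8

The coefficient of pr is A[1,3] + A[3,1] = 2·(-4) = -8.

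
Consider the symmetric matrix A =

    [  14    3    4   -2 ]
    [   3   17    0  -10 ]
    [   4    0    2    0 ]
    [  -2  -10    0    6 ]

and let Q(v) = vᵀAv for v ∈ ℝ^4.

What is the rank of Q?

Symmetric row and column elimination reduces A to a congruent diagonal form with pivots 14, 229/14, 186/229, 10/93.
That gives 4 positive pivots.
The rank is the number of nonzero pivots: 4.

4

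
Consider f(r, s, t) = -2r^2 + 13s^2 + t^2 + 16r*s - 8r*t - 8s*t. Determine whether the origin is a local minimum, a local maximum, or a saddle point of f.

saddle point

The Hessian at the origin is H = [[-4, 16, -8], [16, 26, -8], [-8, -8, 2]].
Row-reducing H symmetrically gives the diagonal entries -4, 90, 2/9.
So there are 2 positive, 1 negative pivots.
H is indefinite, so the origin is a saddle point.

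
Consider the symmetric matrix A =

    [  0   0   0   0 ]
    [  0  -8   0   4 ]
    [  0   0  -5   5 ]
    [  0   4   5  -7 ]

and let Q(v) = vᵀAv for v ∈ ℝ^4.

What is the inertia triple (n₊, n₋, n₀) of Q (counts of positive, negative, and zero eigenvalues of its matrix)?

(0, 2, 2)

Congruent diagonalization of A (simultaneous row and column reduction) yields pivots 0, -8, -5, 0.
That gives 2 negative, 2 zero pivots.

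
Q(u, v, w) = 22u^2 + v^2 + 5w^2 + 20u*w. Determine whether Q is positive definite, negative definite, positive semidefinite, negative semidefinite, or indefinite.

The symmetric matrix of Q is A = [[22, 0, 10], [0, 1, 0], [10, 0, 5]].
Leading principal minors: Δ_1 = 22, Δ_2 = 22, Δ_3 = 10.
All leading principal minors are positive, so by Sylvester's criterion Q is positive definite.

positive definite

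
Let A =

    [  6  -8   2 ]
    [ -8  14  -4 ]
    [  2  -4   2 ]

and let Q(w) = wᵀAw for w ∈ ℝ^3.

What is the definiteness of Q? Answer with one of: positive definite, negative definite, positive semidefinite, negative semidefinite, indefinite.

positive definite

Leading principal minors: Δ_1 = 6, Δ_2 = 20, Δ_3 = 16.
All leading principal minors are positive, so by Sylvester's criterion Q is positive definite.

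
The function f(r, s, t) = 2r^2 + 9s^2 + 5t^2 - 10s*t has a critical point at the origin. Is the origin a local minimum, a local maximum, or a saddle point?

local minimum

The Hessian at the origin is H = [[4, 0, 0], [0, 18, -10], [0, -10, 10]].
Applying the same elementary operations to the rows and columns of H produces a congruent diagonal matrix with entries 4, 18, 40/9.
So there are 3 positive pivots.
H is positive definite, so the origin is a strict local minimum.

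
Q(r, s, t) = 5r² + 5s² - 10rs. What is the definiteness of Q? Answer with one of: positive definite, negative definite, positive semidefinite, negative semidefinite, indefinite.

positive semidefinite

The associated matrix is A = [[5, -5, 0], [-5, 5, 0], [0, 0, 0]].
Congruent diagonalization of A (simultaneous row and column reduction) yields pivots 5, 0, 0.
So there are 1 positive, 2 zero pivots.
Hence Q is positive semidefinite.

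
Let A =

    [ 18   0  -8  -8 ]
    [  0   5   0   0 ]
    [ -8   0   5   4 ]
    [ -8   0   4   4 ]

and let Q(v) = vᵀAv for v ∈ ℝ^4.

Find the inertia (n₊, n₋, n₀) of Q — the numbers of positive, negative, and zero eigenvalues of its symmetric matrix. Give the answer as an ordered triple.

(4, 0, 0)

Applying the same elementary operations to the rows and columns of A produces a congruent diagonal matrix with entries 18, 5, 13/9, 4/13.
So there are 4 positive pivots.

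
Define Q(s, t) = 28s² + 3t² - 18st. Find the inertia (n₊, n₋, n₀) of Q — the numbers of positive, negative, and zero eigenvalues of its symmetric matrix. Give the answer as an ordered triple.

(2, 0, 0)

Write A = [[28, -9], [-9, 3]].
Applying the same elementary operations to the rows and columns of A produces a congruent diagonal matrix with entries 28, 3/28.
Counting signs: 2 positive.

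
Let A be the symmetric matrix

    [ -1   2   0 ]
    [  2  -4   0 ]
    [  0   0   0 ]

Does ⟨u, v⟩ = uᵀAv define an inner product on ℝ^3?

no

Congruent diagonalization of A (simultaneous row and column reduction) yields pivots -1, 0, 0.
That gives 1 negative, 2 zero pivots.
Hence Q is negative semidefinite.
⟨·,·⟩ is an inner product exactly when A is positive definite.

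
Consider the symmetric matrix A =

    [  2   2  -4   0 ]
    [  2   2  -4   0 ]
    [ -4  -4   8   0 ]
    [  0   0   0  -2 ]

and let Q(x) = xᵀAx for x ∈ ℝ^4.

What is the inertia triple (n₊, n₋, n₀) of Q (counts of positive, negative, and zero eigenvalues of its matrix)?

(1, 1, 2)

Congruent diagonalization of A (simultaneous row and column reduction) yields pivots 2, 0, 0, -2.
So there are 1 positive, 1 negative, 2 zero pivots.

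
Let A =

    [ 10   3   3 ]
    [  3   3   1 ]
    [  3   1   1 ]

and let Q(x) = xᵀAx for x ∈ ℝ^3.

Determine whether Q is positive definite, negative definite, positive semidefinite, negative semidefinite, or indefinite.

positive definite

Leading principal minors: Δ_1 = 10, Δ_2 = 21, Δ_3 = 2.
All leading principal minors are positive, so by Sylvester's criterion Q is positive definite.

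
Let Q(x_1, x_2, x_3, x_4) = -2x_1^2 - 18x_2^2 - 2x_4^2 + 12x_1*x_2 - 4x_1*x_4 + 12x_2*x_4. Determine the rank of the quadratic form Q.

The associated matrix is A = [[-2, 6, 0, -2], [6, -18, 0, 6], [0, 0, 0, 0], [-2, 6, 0, -2]].
Symmetric row and column elimination reduces A to a congruent diagonal form with pivots -2, 0, 0, 0.
Counting signs: 1 negative, 3 zero.
The rank is the number of nonzero pivots: 1.

1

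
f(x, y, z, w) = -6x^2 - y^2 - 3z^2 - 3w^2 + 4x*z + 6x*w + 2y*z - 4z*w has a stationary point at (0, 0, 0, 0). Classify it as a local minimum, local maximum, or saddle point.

The Hessian at the origin is H = [[-12, 0, 4, 6], [0, -2, 2, 0], [4, 2, -6, -4], [6, 0, -4, -6]].
Row-reducing H symmetrically gives the diagonal entries -12, -2, -8/3, -3/2.
Counting signs: 4 negative.
H is negative definite, so the origin is a strict local maximum.

local maximum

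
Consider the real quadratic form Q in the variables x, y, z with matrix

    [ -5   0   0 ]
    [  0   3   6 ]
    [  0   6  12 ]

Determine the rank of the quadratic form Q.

Applying the same elementary operations to the rows and columns of A produces a congruent diagonal matrix with entries -5, 3, 0.
That gives 1 positive, 1 negative, 1 zero pivots.
The rank is the number of nonzero pivots: 2.

2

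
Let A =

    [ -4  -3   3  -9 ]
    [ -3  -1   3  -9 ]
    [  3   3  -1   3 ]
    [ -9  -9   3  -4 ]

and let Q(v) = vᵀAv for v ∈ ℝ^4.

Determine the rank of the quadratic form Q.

Row-reducing A symmetrically gives the diagonal entries -4, 5/4, 4/5, 5.
That gives 3 positive, 1 negative pivots.
The rank is the number of nonzero pivots: 4.

4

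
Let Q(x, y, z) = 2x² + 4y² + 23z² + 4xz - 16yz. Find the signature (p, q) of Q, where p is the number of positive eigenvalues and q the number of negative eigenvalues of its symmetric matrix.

Write A = [[2, 0, 2], [0, 4, -8], [2, -8, 23]].
Applying the same elementary operations to the rows and columns of A produces a congruent diagonal matrix with entries 2, 4, 5.
That gives 3 positive pivots.

(3, 0)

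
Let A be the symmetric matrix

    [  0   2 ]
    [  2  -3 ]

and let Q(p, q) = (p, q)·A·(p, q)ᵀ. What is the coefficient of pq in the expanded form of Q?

4

The coefficient of pq is A[1,2] + A[2,1] = 2·2 = 4.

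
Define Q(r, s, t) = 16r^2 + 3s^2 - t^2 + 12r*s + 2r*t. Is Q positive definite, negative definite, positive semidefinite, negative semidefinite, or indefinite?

indefinite

The symmetric matrix is A = [[16, 6, 1], [6, 3, 0], [1, 0, -1]].
Symmetric row and column elimination reduces A to a congruent diagonal form with pivots 16, 3/4, -5/4.
That gives 2 positive, 1 negative pivots.
Hence Q is indefinite.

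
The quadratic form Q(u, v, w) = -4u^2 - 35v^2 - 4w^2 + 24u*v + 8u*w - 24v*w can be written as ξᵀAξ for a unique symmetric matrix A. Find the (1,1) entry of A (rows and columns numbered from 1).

-4

The coefficient of u^2 in Q is -4, and that is exactly A[1,1].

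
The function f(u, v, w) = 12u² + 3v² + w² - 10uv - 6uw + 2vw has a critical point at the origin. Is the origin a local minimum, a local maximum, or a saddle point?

The Hessian at the origin is H = [[24, -10, -6], [-10, 6, 2], [-6, 2, 2]].
Row-reducing H symmetrically gives the diagonal entries 24, 11/6, 4/11.
So there are 3 positive pivots.
H is positive definite, so the origin is a strict local minimum.

local minimum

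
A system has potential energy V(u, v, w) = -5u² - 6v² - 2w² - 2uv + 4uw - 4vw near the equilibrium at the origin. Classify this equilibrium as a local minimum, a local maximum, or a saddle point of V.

The Hessian at the origin is H = [[-10, -2, 4], [-2, -12, -4], [4, -4, -4]].
Congruent diagonalization of H (simultaneous row and column reduction) yields pivots -10, -58/5, -12/29.
So there are 3 negative pivots.
H is negative definite, so the origin is a strict local maximum.

local maximum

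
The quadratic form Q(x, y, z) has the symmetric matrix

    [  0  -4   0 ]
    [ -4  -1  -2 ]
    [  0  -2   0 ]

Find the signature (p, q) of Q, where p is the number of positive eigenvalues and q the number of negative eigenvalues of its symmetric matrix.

By Sylvester's law of inertia any congruent diagonalization of A has 1 positive, 1 negative and 1 zero entries.

(1, 1)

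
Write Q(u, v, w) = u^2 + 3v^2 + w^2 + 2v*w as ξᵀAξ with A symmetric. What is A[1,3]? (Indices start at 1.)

The coefficient of u·w in Q is 0. For a symmetric A this equals A[1,3] + A[3,1] = 2·A[1,3].
So A[1,3] = 0/2 = 0.

0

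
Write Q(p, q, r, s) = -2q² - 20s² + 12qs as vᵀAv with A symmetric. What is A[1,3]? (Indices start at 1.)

The coefficient of p·r in Q is 0. For a symmetric A this equals A[1,3] + A[3,1] = 2·A[1,3].
So A[1,3] = 0/2 = 0.

0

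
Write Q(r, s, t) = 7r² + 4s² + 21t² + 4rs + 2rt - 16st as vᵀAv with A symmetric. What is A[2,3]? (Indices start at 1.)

-8

The coefficient of s·t in Q is -16. For a symmetric A this equals A[2,3] + A[3,2] = 2·A[2,3].
So A[2,3] = -16/2 = -8.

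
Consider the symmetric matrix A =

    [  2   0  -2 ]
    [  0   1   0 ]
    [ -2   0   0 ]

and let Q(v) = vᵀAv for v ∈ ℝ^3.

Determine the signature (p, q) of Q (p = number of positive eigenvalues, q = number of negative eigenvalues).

(2, 1)

Row-reducing A symmetrically gives the diagonal entries 2, 1, -2.
That gives 2 positive, 1 negative pivots.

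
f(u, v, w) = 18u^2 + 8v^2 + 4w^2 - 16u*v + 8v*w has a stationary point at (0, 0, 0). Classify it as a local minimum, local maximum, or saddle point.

The Hessian at the origin is H = [[36, -16, 0], [-16, 16, 8], [0, 8, 8]].
Applying the same elementary operations to the rows and columns of H produces a congruent diagonal matrix with entries 36, 80/9, 4/5.
So there are 3 positive pivots.
H is positive definite, so the origin is a strict local minimum.

local minimum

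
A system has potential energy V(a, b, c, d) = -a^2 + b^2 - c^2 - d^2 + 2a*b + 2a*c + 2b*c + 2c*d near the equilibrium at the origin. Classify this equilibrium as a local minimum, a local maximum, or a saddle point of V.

The Hessian at the origin is H = [[-2, 2, 2, 0], [2, 2, 2, 0], [2, 2, -2, 2], [0, 0, 2, -2]].
Applying the same elementary operations to the rows and columns of H produces a congruent diagonal matrix with entries -2, 4, -4, -1.
Counting signs: 1 positive, 3 negative.
H is indefinite, so the origin is a saddle point.

saddle point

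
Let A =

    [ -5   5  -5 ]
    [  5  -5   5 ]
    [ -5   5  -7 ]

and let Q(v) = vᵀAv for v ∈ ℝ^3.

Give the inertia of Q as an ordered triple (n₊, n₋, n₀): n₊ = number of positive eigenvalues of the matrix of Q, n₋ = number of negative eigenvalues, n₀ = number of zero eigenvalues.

Applying the same elementary operations to the rows and columns of A produces a congruent diagonal matrix with entries -5, 0, -2.
So there are 2 negative, 1 zero pivots.

(0, 2, 1)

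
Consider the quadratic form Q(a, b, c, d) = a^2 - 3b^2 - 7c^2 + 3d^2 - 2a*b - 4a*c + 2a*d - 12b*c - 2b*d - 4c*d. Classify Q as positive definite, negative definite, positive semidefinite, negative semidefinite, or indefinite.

The symmetric matrix is A = [[1, -1, -2, 1], [-1, -3, -6, -1], [-2, -6, -7, -2], [1, -1, -2, 3]].
Row-reducing A symmetrically gives the diagonal entries 1, -4, 5, 2.
That gives 3 positive, 1 negative pivots.
Hence Q is indefinite.

indefinite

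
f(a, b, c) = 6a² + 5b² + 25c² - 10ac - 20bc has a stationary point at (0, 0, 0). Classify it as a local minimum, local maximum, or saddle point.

The Hessian at the origin is H = [[12, 0, -10], [0, 10, -20], [-10, -20, 50]].
Applying the same elementary operations to the rows and columns of H produces a congruent diagonal matrix with entries 12, 10, 5/3.
Counting signs: 3 positive.
H is positive definite, so the origin is a strict local minimum.

local minimum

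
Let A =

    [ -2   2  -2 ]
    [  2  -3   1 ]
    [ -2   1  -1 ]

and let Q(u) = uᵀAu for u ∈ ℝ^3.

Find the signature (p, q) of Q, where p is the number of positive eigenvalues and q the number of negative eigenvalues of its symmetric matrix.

(1, 2)

Row-reducing A symmetrically gives the diagonal entries -2, -1, 2.
So there are 1 positive, 2 negative pivots.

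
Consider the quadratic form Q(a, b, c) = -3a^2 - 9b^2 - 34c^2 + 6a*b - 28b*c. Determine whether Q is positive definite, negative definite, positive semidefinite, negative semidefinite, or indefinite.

negative definite

The symmetric matrix of Q is A = [[-3, 3, 0], [3, -9, -14], [0, -14, -34]].
Leading principal minors: Δ_1 = -3, Δ_2 = 18, Δ_3 = -24.
The signs alternate starting with Δ_1 < 0, so by Sylvester's criterion Q is negative definite.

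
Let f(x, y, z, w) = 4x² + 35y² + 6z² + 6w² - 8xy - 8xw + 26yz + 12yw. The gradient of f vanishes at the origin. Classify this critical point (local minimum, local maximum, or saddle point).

local minimum

The Hessian at the origin is H = [[8, -8, 0, -8], [-8, 70, 26, 12], [0, 26, 12, 0], [-8, 12, 0, 12]].
Applying the same elementary operations to the rows and columns of H produces a congruent diagonal matrix with entries 8, 62, 34/31, 20/17.
Counting signs: 4 positive.
H is positive definite, so the origin is a strict local minimum.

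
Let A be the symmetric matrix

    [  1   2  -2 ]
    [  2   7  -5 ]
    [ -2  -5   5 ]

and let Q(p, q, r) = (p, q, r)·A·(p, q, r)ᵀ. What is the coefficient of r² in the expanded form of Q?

5

The coefficient of r² is the diagonal entry A[3,3] = 5.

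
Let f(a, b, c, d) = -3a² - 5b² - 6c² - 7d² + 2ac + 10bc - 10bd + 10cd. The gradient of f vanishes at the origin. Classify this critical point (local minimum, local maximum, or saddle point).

local maximum

The Hessian at the origin is H = [[-6, 0, 2, 0], [0, -10, 10, -10], [2, 10, -12, 10], [0, -10, 10, -14]].
Applying the same elementary operations to the rows and columns of H produces a congruent diagonal matrix with entries -6, -10, -4/3, -4.
That gives 4 negative pivots.
H is negative definite, so the origin is a strict local maximum.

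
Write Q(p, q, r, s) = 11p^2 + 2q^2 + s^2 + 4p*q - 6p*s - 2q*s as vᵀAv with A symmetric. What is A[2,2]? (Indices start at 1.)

The coefficient of q^2 in Q is 2, and that is exactly A[2,2].

2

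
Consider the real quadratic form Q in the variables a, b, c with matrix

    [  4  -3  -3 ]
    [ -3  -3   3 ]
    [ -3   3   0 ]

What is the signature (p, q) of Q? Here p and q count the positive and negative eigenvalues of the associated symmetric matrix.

(1, 2)

Congruent diagonalization of A (simultaneous row and column reduction) yields pivots 4, -21/4, -15/7.
Counting signs: 1 positive, 2 negative.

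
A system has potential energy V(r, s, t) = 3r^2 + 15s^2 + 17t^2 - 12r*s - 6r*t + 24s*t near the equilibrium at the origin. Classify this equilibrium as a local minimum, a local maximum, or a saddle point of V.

The Hessian at the origin is H = [[6, -12, -6], [-12, 30, 24], [-6, 24, 34]].
Row-reducing H symmetrically gives the diagonal entries 6, 6, 4.
Counting signs: 3 positive.
H is positive definite, so the origin is a strict local minimum.

local minimum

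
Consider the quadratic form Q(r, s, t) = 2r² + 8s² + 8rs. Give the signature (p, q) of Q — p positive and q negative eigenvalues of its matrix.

The symmetric matrix is A = [[2, 4, 0], [4, 8, 0], [0, 0, 0]].
Symmetric row and column elimination reduces A to a congruent diagonal form with pivots 2, 0, 0.
Counting signs: 1 positive, 2 zero.

(1, 0)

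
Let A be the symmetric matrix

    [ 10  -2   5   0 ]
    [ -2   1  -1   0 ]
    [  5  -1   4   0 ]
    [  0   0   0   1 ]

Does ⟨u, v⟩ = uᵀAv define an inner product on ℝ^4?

yes

Symmetric row and column elimination reduces A to a congruent diagonal form with pivots 10, 3/5, 3/2, 1.
So there are 4 positive pivots.
Hence Q is positive definite.
⟨·,·⟩ is an inner product exactly when A is positive definite.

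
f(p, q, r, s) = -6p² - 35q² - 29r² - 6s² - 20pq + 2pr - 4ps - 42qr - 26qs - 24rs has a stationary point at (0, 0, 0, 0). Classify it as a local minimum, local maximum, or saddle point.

The Hessian at the origin is H = [[-12, -20, 2, -4], [-20, -70, -42, -26], [2, -42, -58, -24], [-4, -26, -24, -12]].
Applying the same elementary operations to the rows and columns of H produces a congruent diagonal matrix with entries -12, -110/3, -89/55, -10/89.
That gives 4 negative pivots.
H is negative definite, so the origin is a strict local maximum.

local maximum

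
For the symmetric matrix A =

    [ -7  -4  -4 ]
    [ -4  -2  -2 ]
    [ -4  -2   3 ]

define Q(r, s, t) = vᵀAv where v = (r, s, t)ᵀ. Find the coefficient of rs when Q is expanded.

The coefficient of rs is A[1,2] + A[2,1] = 2·(-4) = -8.

-8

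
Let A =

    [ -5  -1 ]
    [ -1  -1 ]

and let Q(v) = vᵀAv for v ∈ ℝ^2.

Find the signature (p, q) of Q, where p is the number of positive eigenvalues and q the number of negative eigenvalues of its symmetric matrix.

(0, 2)

Row-reducing A symmetrically gives the diagonal entries -5, -4/5.
That gives 2 negative pivots.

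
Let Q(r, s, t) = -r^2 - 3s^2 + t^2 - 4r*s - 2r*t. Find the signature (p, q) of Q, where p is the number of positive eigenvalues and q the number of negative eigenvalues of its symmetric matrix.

(1, 2)

The associated matrix is A = [[-1, -2, -1], [-2, -3, 0], [-1, 0, 1]].
Symmetric row and column elimination reduces A to a congruent diagonal form with pivots -1, 1, -2.
So there are 1 positive, 2 negative pivots.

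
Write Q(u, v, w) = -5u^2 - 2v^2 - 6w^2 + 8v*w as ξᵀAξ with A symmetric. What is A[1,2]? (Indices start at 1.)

0

The coefficient of u·v in Q is 0. For a symmetric A this equals A[1,2] + A[2,1] = 2·A[1,2].
So A[1,2] = 0/2 = 0.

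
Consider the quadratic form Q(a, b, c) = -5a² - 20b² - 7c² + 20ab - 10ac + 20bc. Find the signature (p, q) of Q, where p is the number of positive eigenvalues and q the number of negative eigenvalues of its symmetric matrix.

Write A = [[-5, 10, -5], [10, -20, 10], [-5, 10, -7]].
Row-reducing A symmetrically gives the diagonal entries -5, 0, -2.
Counting signs: 2 negative, 1 zero.

(0, 2)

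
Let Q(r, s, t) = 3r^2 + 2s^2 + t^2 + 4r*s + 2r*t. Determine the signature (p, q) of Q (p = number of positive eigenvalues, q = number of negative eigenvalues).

The symmetric matrix is A = [[3, 2, 1], [2, 2, 0], [1, 0, 1]].
Row-reducing A symmetrically gives the diagonal entries 3, 2/3, 0.
That gives 2 positive, 1 zero pivots.

(2, 0)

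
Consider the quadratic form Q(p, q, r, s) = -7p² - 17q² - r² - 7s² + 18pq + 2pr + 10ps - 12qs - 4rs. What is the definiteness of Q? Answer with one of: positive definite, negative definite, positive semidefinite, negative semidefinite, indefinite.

Write A = [[-7, 9, 1, 5], [9, -17, 0, -6], [1, 0, -1, -2], [5, -6, -2, -7]].
An LDLᵀ factorisation of A has diagonal entries -7, -38/7, -21/38, -6/7.
Counting signs: 4 negative.
Hence Q is negative definite.

negative definite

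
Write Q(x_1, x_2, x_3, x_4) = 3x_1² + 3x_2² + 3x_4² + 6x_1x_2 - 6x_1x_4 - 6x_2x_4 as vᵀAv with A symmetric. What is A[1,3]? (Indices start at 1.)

0

The coefficient of x_1·x_3 in Q is 0. For a symmetric A this equals A[1,3] + A[3,1] = 2·A[1,3].
So A[1,3] = 0/2 = 0.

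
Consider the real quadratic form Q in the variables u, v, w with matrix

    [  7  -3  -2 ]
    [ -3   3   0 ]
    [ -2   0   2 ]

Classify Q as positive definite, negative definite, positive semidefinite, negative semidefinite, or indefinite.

positive definite

Row-reducing A symmetrically gives the diagonal entries 7, 12/7, 1.
That gives 3 positive pivots.
Hence Q is positive definite.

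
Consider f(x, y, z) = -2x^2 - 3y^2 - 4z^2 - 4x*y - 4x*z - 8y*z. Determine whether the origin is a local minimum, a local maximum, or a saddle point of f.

The Hessian at the origin is H = [[-4, -4, -4], [-4, -6, -8], [-4, -8, -8]].
Applying the same elementary operations to the rows and columns of H produces a congruent diagonal matrix with entries -4, -2, 4.
So there are 1 positive, 2 negative pivots.
H is indefinite, so the origin is a saddle point.

saddle point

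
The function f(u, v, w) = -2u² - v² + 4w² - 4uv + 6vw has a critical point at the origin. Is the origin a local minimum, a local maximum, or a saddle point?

saddle point

The Hessian at the origin is H = [[-4, -4, 0], [-4, -2, 6], [0, 6, 8]].
Row-reducing H symmetrically gives the diagonal entries -4, 2, -10.
So there are 1 positive, 2 negative pivots.
H is indefinite, so the origin is a saddle point.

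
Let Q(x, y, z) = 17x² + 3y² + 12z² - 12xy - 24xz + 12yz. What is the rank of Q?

2

Write A = [[17, -6, -12], [-6, 3, 6], [-12, 6, 12]].
Applying the same elementary operations to the rows and columns of A produces a congruent diagonal matrix with entries 17, 15/17, 0.
That gives 2 positive, 1 zero pivots.
The rank is the number of nonzero pivots: 2.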